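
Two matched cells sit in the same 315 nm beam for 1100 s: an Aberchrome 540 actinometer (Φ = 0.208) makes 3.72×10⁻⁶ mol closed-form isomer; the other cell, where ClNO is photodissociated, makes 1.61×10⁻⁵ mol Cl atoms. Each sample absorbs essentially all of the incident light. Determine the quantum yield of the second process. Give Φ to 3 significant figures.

Φ = 0.900

Photons absorbed by the actinometer: 3.72×10⁻⁶ / 0.208 = 1.788×10⁻⁵ mol.
Φ(unknown) = 1.61×10⁻⁵ / 1.788×10⁻⁵ = 0.900.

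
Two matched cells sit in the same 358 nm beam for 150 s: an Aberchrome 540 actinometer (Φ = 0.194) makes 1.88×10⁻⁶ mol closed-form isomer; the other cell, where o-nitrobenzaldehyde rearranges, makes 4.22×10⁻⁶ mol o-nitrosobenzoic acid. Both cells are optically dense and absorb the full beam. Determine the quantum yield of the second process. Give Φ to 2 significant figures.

Φ = 0.44

Photons absorbed by the actinometer: 1.88×10⁻⁶ / 0.194 = 9.691×10⁻⁶ mol.
Φ(unknown) = 4.22×10⁻⁶ / 9.691×10⁻⁶ = 0.44.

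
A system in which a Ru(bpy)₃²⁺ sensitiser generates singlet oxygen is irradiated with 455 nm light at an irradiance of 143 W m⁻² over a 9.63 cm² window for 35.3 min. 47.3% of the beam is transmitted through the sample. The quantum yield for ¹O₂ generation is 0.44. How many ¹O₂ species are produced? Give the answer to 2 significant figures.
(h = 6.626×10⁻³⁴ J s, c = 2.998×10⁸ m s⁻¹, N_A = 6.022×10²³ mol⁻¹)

Photon energy at 455 nm: hc/λ = (6.626×10⁻³⁴)(2.998×10⁸)/(455×10⁻⁹) = 4.366×10⁻¹⁹ J.
Energy delivered: (143 W m⁻²)(9.63×10⁻⁴ m²)(2118 s) = 291.7 J.
Photons incident: 291.7 / 4.366×10⁻¹⁹ = 6.681×10²⁰, i.e. 6.681×10²⁰/6.022×10²³ = 0.001109 mol.
Fraction absorbed: 1 − 47.3/100 = 0.5270.
Photons absorbed: 0.5270 × 0.001109 = 5.844×10⁻⁴ mol.
Product: Φ × n_abs = 0.44 × 5.844×10⁻⁴ = 2.571×10⁻⁴ mol.
As a count: 2.571×10⁻⁴ × 6.022×10²³ = 1.5×10²⁰.

1.5×10²⁰ species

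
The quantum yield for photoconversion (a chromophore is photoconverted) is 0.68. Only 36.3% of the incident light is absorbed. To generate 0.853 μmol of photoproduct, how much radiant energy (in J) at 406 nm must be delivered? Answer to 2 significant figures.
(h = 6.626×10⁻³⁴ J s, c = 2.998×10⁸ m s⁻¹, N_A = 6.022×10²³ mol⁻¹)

Product: 0.853 μmol = 8.53×10⁻⁷ mol.
Photons that must be absorbed: 8.53×10⁻⁷ / 0.68 = 1.254×10⁻⁶ mol.
Incident photons needed: 1.254×10⁻⁶ / 0.363 = 3.455×10⁻⁶ mol.
Photon energy: hc/λ = 4.893×10⁻¹⁹ J; per mole, 2.947×10⁵ J mol⁻¹.
Energy required: 3.455×10⁻⁶ × 2.947×10⁵ = 1.0 J.

1.0 J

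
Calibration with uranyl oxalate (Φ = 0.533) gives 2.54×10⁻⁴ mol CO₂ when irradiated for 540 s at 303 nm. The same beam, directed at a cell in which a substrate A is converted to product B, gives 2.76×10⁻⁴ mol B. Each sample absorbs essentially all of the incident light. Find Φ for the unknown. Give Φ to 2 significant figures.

Photons absorbed by the actinometer: 2.54×10⁻⁴ / 0.533 = 4.765×10⁻⁴ mol.
Φ(unknown) = 2.76×10⁻⁴ / 4.765×10⁻⁴ = 0.58.

Φ = 0.58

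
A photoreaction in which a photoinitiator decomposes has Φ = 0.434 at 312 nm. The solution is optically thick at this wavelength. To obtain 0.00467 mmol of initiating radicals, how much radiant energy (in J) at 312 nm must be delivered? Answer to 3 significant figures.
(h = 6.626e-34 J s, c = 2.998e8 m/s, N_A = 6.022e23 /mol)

Product: 0.00467 mmol = 4.67e-6 mol.
Photons that must be absorbed: 4.67e-6 / 0.434 = 1.076e-5 mol.
Photon energy: hc/λ = 6.367e-19 J; per mole, 3.834e5 J mol⁻¹.
Energy required: 1.076e-5 × 3.834e5 = 4.13 J.

4.13 J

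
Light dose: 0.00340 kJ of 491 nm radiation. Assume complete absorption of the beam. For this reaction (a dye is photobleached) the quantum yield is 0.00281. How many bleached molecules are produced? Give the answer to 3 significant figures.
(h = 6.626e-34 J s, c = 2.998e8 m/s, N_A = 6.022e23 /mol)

2.36e16 bleached molecules

Photon energy at 491 nm: hc/λ = (6.626e-34)(2.998e8)/(491e-9) = 4.046e-19 J.
Incident energy: 0.00340 kJ = 3.40 J.
Photons incident: 3.40 / 4.046e-19 = 8.403e18, i.e. 8.403e18/6.022e23 = 1.395e-5 mol.
Product: Φ × n_abs = 0.00281 × 1.395e-5 = 3.920e-8 mol.
As a count: 3.920e-8 × 6.022e23 = 2.36e16.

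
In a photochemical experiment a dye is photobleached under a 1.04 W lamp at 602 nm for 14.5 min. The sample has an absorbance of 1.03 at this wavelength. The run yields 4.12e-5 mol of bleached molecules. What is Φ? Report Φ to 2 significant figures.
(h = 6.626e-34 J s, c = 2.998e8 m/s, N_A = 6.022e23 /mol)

Φ = 0.010

Photon energy at 602 nm: hc/λ = (6.626e-34)(2.998e8)/(602e-9) = 3.300e-19 J.
Energy delivered: (1.04 W)(870 s) = 904.8 J.
Photons incident: 904.8 / 3.300e-19 = 2.742e21, i.e. 2.742e21/6.022e23 = 0.004553 mol.
Fraction absorbed: 1 − 10^(−1.03) = 0.9067.
Photons absorbed: 0.9067 × 0.004553 = 0.004128 mol.
Φ = 4.12e-5 mol / 0.004128 mol photons = 0.010.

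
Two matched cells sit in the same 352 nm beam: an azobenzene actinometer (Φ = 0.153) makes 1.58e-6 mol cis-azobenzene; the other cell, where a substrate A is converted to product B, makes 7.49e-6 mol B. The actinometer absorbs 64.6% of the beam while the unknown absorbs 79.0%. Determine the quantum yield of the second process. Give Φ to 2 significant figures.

Photons absorbed by the actinometer: 1.58e-6 / 0.153 = 1.033e-5 mol.
Incident flux: 1.033e-5 / 0.646 = 1.599e-5 einstein.
Absorbed by unknown: 0.790 × 1.599e-5 = 1.263e-5 mol.
Φ(unknown) = 7.49e-6 / 1.263e-5 = 0.59.

Φ = 0.59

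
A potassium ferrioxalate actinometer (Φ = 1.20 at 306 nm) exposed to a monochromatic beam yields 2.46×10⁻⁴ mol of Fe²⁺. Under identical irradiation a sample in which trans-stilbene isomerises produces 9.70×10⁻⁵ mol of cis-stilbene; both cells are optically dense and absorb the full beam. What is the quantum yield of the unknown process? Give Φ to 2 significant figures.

Φ = 0.47

Photons absorbed by the actinometer: 2.46×10⁻⁴ / 1.20 = 2.050×10⁻⁴ mol.
Φ(unknown) = 9.70×10⁻⁵ / 2.050×10⁻⁴ = 0.47.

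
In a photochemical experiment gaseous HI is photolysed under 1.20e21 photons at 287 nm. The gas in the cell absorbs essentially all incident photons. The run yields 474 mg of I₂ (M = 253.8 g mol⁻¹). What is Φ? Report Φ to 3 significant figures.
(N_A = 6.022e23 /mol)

Product: 474 mg / 253.8 g mol⁻¹ = 0.001868 mol.
Moles of photons: 1.20e21 / 6.022e23 = 0.001993 mol.
Φ = 0.001868 mol / 0.001993 mol photons = 0.937.

Φ = 0.937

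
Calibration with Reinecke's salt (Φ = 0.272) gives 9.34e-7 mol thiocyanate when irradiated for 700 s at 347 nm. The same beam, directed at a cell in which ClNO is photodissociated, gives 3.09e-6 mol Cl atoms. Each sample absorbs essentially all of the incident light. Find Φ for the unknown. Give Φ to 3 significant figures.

Photons absorbed by the actinometer: 9.34e-7 / 0.272 = 3.434e-6 mol.
Φ(unknown) = 3.09e-6 / 3.434e-6 = 0.900.

Φ = 0.900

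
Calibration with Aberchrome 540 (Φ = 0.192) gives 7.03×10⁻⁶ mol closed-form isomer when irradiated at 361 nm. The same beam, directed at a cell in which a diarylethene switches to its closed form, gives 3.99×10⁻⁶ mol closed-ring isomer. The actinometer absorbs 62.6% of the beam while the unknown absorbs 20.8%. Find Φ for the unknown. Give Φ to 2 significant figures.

Φ = 0.33

Photons absorbed by the actinometer: 7.03×10⁻⁶ / 0.192 = 3.661×10⁻⁵ mol.
Incident flux: 3.661×10⁻⁵ / 0.626 = 5.848×10⁻⁵ einstein.
Absorbed by unknown: 0.208 × 5.848×10⁻⁵ = 1.216×10⁻⁵ mol.
Φ(unknown) = 3.99×10⁻⁶ / 1.216×10⁻⁵ = 0.33.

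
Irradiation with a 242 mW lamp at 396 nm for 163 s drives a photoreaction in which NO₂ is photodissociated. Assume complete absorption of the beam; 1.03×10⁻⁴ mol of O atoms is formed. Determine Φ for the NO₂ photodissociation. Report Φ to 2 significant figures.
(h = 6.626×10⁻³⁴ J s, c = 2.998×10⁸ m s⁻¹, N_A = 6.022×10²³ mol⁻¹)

Φ = 0.79

Photon energy at 396 nm: hc/λ = (6.626×10⁻³⁴)(2.998×10⁸)/(396×10⁻⁹) = 5.016×10⁻¹⁹ J.
Energy delivered: (242 mW)(163 s) = 39.45 J.
Photons incident: 39.45 / 5.016×10⁻¹⁹ = 7.865×10¹⁹, i.e. 7.865×10¹⁹/6.022×10²³ = 1.306×10⁻⁴ mol.
Φ = 1.03×10⁻⁴ mol / 1.306×10⁻⁴ mol photons = 0.79.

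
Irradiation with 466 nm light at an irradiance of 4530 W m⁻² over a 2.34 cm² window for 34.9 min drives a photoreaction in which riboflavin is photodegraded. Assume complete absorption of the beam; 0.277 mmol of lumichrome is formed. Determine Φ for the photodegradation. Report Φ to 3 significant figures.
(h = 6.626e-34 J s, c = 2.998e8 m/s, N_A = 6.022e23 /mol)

Φ = 0.0320

Product: 0.277 mmol = 2.77e-4 mol.
Photon energy at 466 nm: hc/λ = (6.626e-34)(2.998e8)/(466e-9) = 4.263e-19 J.
Energy delivered: (4530 W m⁻²)(2.34e-4 m²)(2094 s) = 2220 J.
Photons incident: 2220 / 4.263e-19 = 5.208e21, i.e. 5.208e21/6.022e23 = 0.008648 mol.
Φ = 2.77e-4 mol / 0.008648 mol photons = 0.0320.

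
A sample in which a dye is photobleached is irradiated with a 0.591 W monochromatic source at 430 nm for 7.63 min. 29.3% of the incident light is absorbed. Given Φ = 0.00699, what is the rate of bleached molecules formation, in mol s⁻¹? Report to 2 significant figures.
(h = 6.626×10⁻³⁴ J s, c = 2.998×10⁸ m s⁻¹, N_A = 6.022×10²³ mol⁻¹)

4.4×10⁻⁹ mol s⁻¹

Photon energy at 430 nm: hc/λ = (6.626×10⁻³⁴)(2.998×10⁸)/(430×10⁻⁹) = 4.620×10⁻¹⁹ J.
Energy delivered: (0.591 W)(457.8 s) = 270.6 J.
Photons incident: 270.6 / 4.620×10⁻¹⁹ = 5.857×10²⁰, i.e. 5.857×10²⁰/6.022×10²³ = 9.726×10⁻⁴ mol.
Photons absorbed: 0.293 × 9.726×10⁻⁴ = 2.850×10⁻⁴ mol.
Product formed: 0.00699 × 2.850×10⁻⁴ = 1.992×10⁻⁶ mol.
Rate: 1.992×10⁻⁶ / 457.8 s = 4.4×10⁻⁹ mol s⁻¹.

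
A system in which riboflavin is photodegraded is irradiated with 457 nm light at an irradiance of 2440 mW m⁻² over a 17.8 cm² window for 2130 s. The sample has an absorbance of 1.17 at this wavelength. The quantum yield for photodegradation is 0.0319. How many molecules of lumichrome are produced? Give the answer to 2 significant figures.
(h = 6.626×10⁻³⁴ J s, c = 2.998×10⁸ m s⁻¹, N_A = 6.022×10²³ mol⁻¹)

Photon energy at 457 nm: hc/λ = (6.626×10⁻³⁴)(2.998×10⁸)/(457×10⁻⁹) = 4.347×10⁻¹⁹ J.
Energy delivered: (2440 mW m⁻²)(17.8×10⁻⁴ m²)(2130 s) = 9.251 J.
Photons incident: 9.251 / 4.347×10⁻¹⁹ = 2.128×10¹⁹, i.e. 2.128×10¹⁹/6.022×10²³ = 3.534×10⁻⁵ mol.
Fraction absorbed: 1 − 10^(−1.17) = 0.9324.
Photons absorbed: 0.9324 × 3.534×10⁻⁵ = 3.295×10⁻⁵ mol.
Product: Φ × n_abs = 0.0319 × 3.295×10⁻⁵ = 1.051×10⁻⁶ mol.
As a count: 1.051×10⁻⁶ × 6.022×10²³ = 6.3×10¹⁷.

6.3×10¹⁷ molecules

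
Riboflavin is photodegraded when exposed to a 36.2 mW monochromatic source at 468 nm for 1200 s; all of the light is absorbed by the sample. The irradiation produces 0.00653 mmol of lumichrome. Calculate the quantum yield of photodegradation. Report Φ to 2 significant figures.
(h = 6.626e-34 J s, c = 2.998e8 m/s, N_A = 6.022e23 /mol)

Φ = 0.038

Product: 0.00653 mmol = 6.53e-6 mol.
Photon energy at 468 nm: hc/λ = (6.626e-34)(2.998e8)/(468e-9) = 4.245e-19 J.
Energy delivered: (36.2 mW)(1200 s) = 43.44 J.
Photons incident: 43.44 / 4.245e-19 = 1.023e20, i.e. 1.023e20/6.022e23 = 1.699e-4 mol.
Φ = 6.53e-6 mol / 1.699e-4 mol photons = 0.038.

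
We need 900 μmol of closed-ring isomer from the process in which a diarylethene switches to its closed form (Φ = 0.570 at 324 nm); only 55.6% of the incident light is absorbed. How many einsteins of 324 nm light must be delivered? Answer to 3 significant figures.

0.00284 einstein

Product: 900 μmol = 9.00×10⁻⁴ mol.
Photons that must be absorbed: 9.00×10⁻⁴ / 0.570 = 0.001579 mol.
Incident photons needed: 0.001579 / 0.556 = 0.002840 mol.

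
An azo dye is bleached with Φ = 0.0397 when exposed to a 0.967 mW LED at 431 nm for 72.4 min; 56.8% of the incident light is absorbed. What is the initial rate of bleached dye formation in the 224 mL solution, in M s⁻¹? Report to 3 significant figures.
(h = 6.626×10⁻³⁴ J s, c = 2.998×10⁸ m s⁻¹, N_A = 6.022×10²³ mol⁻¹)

Photon energy at 431 nm: hc/λ = (6.626×10⁻³⁴)(2.998×10⁸)/(431×10⁻⁹) = 4.609×10⁻¹⁹ J.
Energy delivered: (0.967 mW)(4344 s) = 4.201 J.
Photons incident: 4.201 / 4.609×10⁻¹⁹ = 9.115×10¹⁸, i.e. 9.115×10¹⁸/6.022×10²³ = 1.514×10⁻⁵ mol.
Photons absorbed: 0.568 × 1.514×10⁻⁵ = 8.600×10⁻⁶ mol.
Product formed: 0.0397 × 8.600×10⁻⁶ = 3.414×10⁻⁷ mol.
Rate: 3.414×10⁻⁷ mol / (4344 s × 0.224 L) = 3.51×10⁻¹⁰ M s⁻¹.

3.51×10⁻¹⁰ M s⁻¹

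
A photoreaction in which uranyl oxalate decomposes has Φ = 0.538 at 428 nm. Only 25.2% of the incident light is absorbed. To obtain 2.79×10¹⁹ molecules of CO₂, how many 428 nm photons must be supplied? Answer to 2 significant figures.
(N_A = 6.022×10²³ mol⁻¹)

Product: 2.79×10¹⁹ / 6.022×10²³ = 4.633×10⁻⁵ mol.
Photons that must be absorbed: 4.633×10⁻⁵ / 0.538 = 8.612×10⁻⁵ mol.
Incident photons needed: 8.612×10⁻⁵ / 0.252 = 3.417×10⁻⁴ mol.
Photon count: 3.417×10⁻⁴ × 6.022×10²³ = 2.1×10²⁰.

2.1×10²⁰ photons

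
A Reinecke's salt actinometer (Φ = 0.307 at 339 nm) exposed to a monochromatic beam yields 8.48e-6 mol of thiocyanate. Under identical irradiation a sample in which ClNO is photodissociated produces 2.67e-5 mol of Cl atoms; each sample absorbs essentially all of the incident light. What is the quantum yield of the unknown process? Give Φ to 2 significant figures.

Photons absorbed by the actinometer: 8.48e-6 / 0.307 = 2.762e-5 mol.
Φ(unknown) = 2.67e-5 / 2.762e-5 = 0.97.

Φ = 0.97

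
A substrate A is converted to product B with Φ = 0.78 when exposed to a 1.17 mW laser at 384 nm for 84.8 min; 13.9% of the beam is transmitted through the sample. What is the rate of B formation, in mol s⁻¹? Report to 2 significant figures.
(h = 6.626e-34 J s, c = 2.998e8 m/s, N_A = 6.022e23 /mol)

2.5e-9 mol s⁻¹

Photon energy at 384 nm: hc/λ = (6.626e-34)(2.998e8)/(384e-9) = 5.173e-19 J.
Energy delivered: (1.17 mW)(5088 s) = 5.953 J.
Photons incident: 5.953 / 5.173e-19 = 1.151e19, i.e. 1.151e19/6.022e23 = 1.911e-5 mol.
Fraction absorbed: 1 − 13.9/100 = 0.8610.
Photons absorbed: 0.8610 × 1.911e-5 = 1.645e-5 mol.
Product formed: 0.78 × 1.645e-5 = 1.283e-5 mol.
Rate: 1.283e-5 / 5088 s = 2.5e-9 mol s⁻¹.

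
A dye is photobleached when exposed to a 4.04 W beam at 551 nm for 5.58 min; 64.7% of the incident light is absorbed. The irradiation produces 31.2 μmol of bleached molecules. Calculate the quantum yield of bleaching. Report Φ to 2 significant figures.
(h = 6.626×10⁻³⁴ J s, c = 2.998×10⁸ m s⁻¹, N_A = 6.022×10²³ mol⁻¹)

Product: 31.2 μmol = 3.12×10⁻⁵ mol.
Photon energy at 551 nm: hc/λ = (6.626×10⁻³⁴)(2.998×10⁸)/(551×10⁻⁹) = 3.605×10⁻¹⁹ J.
Energy delivered: (4.04 W)(334.8 s) = 1353 J.
Photons incident: 1353 / 3.605×10⁻¹⁹ = 3.753×10²¹, i.e. 3.753×10²¹/6.022×10²³ = 0.006232 mol.
Photons absorbed: 0.647 × 0.006232 = 0.004032 mol.
Φ = 3.12×10⁻⁵ mol / 0.004032 mol photons = 0.0077.

Φ = 0.0077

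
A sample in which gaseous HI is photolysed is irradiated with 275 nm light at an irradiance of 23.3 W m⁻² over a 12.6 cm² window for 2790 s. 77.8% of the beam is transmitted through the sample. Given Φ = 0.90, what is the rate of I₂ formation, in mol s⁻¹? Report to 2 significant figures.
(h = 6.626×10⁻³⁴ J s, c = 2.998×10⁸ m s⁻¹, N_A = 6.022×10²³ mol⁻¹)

1.3×10⁻⁸ mol s⁻¹

Photon energy at 275 nm: hc/λ = (6.626×10⁻³⁴)(2.998×10⁸)/(275×10⁻⁹) = 7.224×10⁻¹⁹ J.
Energy delivered: (23.3 W m⁻²)(12.6×10⁻⁴ m²)(2790 s) = 81.91 J.
Photons incident: 81.91 / 7.224×10⁻¹⁹ = 1.134×10²⁰, i.e. 1.134×10²⁰/6.022×10²³ = 1.883×10⁻⁴ mol.
Fraction absorbed: 1 − 77.8/100 = 0.2220.
Photons absorbed: 0.2220 × 1.883×10⁻⁴ = 4.180×10⁻⁵ mol.
Product formed: 0.90 × 4.180×10⁻⁵ = 3.762×10⁻⁵ mol.
Rate: 3.762×10⁻⁵ / 2790 s = 1.3×10⁻⁸ mol s⁻¹.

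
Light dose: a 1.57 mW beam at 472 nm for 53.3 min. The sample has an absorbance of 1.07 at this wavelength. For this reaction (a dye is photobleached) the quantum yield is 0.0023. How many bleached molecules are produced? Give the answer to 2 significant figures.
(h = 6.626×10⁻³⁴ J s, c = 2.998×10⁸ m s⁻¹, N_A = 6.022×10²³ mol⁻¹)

2.5×10¹⁶ bleached molecules

Photon energy at 472 nm: hc/λ = (6.626×10⁻³⁴)(2.998×10⁸)/(472×10⁻⁹) = 4.209×10⁻¹⁹ J.
Energy delivered: (1.57 mW)(3198 s) = 5.021 J.
Photons incident: 5.021 / 4.209×10⁻¹⁹ = 1.193×10¹⁹, i.e. 1.193×10¹⁹/6.022×10²³ = 1.981×10⁻⁵ mol.
Fraction absorbed: 1 − 10^(−1.07) = 0.9149.
Photons absorbed: 0.9149 × 1.981×10⁻⁵ = 1.812×10⁻⁵ mol.
Product: Φ × n_abs = 0.0023 × 1.812×10⁻⁵ = 4.168×10⁻⁸ mol.
As a count: 4.168×10⁻⁸ × 6.022×10²³ = 2.5×10¹⁶.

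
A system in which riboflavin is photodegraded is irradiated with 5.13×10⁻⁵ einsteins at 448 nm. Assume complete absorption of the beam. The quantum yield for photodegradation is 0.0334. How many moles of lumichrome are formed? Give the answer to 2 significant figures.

Product: Φ × n_abs = 0.0334 × 5.13×10⁻⁵ = 1.713×10⁻⁶ mol.

1.7×10⁻⁶ mol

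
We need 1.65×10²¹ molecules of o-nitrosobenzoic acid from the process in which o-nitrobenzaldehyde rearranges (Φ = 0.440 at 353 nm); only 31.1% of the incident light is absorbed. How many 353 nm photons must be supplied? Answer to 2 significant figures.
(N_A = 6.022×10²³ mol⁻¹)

1.2×10²² photons

Product: 1.65×10²¹ / 6.022×10²³ = 0.002740 mol.
Photons that must be absorbed: 0.002740 / 0.440 = 0.006227 mol.
Incident photons needed: 0.006227 / 0.311 = 0.02002 mol.
Photon count: 0.02002 × 6.022×10²³ = 1.2×10²².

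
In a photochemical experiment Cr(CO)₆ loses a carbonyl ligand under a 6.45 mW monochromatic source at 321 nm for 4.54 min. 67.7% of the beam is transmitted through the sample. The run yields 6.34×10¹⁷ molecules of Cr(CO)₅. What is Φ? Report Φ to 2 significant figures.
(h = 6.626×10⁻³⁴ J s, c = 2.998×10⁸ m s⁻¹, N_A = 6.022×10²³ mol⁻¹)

Φ = 0.69

Product: 6.34×10¹⁷ / 6.022×10²³ = 1.053×10⁻⁶ mol.
Photon energy at 321 nm: hc/λ = (6.626×10⁻³⁴)(2.998×10⁸)/(321×10⁻⁹) = 6.188×10⁻¹⁹ J.
Energy delivered: (6.45 mW)(272.4 s) = 1.757 J.
Photons incident: 1.757 / 6.188×10⁻¹⁹ = 2.839×10¹⁸, i.e. 2.839×10¹⁸/6.022×10²³ = 4.714×10⁻⁶ mol.
Fraction absorbed: 1 − 67.7/100 = 0.3230.
Photons absorbed: 0.3230 × 4.714×10⁻⁶ = 1.523×10⁻⁶ mol.
Φ = 1.053×10⁻⁶ mol / 1.523×10⁻⁶ mol photons = 0.69.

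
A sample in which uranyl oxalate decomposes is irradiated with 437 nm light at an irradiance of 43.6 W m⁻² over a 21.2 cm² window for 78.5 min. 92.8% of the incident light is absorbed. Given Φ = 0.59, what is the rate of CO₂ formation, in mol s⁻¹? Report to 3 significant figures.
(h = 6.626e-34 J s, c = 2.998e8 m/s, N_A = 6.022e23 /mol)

1.85e-7 mol s⁻¹

Photon energy at 437 nm: hc/λ = (6.626e-34)(2.998e8)/(437e-9) = 4.546e-19 J.
Energy delivered: (43.6 W m⁻²)(21.2e-4 m²)(4710 s) = 435.4 J.
Photons incident: 435.4 / 4.546e-19 = 9.578e20, i.e. 9.578e20/6.022e23 = 0.001591 mol.
Photons absorbed: 0.928 × 0.001591 = 0.001476 mol.
Product formed: 0.59 × 0.001476 = 8.708e-4 mol.
Rate: 8.708e-4 / 4710 s = 1.85e-7 mol s⁻¹.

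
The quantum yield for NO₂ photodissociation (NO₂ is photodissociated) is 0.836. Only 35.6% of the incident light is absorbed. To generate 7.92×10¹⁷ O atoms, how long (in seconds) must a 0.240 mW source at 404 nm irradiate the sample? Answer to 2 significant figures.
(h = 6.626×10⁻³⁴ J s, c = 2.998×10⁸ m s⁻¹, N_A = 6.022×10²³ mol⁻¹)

t ≈ 5500 s

Product: 7.92×10¹⁷ / 6.022×10²³ = 1.315×10⁻⁶ mol.
Photons that must be absorbed: 1.315×10⁻⁶ / 0.836 = 1.573×10⁻⁶ mol.
Incident photons needed: 1.573×10⁻⁶ / 0.356 = 4.419×10⁻⁶ mol.
Photon energy: hc/λ = 4.917×10⁻¹⁹ J; per mole, 2.961×10⁵ J mol⁻¹.
Energy required: 4.419×10⁻⁶ × 2.961×10⁵ = 1.308 J.
Time: 1.308 J / 0.00024 W = 5500 s.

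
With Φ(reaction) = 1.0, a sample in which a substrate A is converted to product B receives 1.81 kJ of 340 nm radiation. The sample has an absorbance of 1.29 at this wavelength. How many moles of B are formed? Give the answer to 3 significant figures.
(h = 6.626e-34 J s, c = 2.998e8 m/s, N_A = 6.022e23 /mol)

0.00488 mol

Photon energy at 340 nm: hc/λ = (6.626e-34)(2.998e8)/(340e-9) = 5.843e-19 J.
Incident energy: 1.81 kJ = 1810 J.
Photons incident: 1810 / 5.843e-19 = 3.098e21, i.e. 3.098e21/6.022e23 = 0.005144 mol.
Fraction absorbed: 1 − 10^(−1.29) = 0.9487.
Photons absorbed: 0.9487 × 0.005144 = 0.004880 mol.
Product: Φ × n_abs = 1.0 × 0.004880 = 0.004880 mol.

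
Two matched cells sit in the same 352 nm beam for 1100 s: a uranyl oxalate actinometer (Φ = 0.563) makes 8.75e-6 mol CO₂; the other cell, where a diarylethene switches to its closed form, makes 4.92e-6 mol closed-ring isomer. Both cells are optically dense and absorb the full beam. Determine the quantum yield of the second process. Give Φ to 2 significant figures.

Φ = 0.32

Photons absorbed by the actinometer: 8.75e-6 / 0.563 = 1.554e-5 mol.
Φ(unknown) = 4.92e-6 / 1.554e-5 = 0.32.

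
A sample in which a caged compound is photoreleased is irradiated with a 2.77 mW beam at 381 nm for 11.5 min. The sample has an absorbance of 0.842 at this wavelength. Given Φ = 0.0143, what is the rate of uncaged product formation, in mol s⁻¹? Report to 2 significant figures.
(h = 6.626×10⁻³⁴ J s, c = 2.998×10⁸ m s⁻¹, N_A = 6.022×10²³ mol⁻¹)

1.1×10⁻¹⁰ mol s⁻¹

Photon energy at 381 nm: hc/λ = (6.626×10⁻³⁴)(2.998×10⁸)/(381×10⁻⁹) = 5.214×10⁻¹⁹ J.
Energy delivered: (2.77 mW)(690 s) = 1.911 J.
Photons incident: 1.911 / 5.214×10⁻¹⁹ = 3.665×10¹⁸, i.e. 3.665×10¹⁸/6.022×10²³ = 6.086×10⁻⁶ mol.
Fraction absorbed: 1 − 10^(−0.842) = 0.8561.
Photons absorbed: 0.8561 × 6.086×10⁻⁶ = 5.210×10⁻⁶ mol.
Product formed: 0.0143 × 5.210×10⁻⁶ = 7.450×10⁻⁸ mol.
Rate: 7.450×10⁻⁸ / 690 s = 1.1×10⁻¹⁰ mol s⁻¹.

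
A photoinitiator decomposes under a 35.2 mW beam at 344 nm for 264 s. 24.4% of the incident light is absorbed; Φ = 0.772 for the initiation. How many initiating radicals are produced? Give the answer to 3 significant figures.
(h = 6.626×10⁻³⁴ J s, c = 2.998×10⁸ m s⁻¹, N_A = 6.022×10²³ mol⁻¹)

3.03×10¹⁸ initiating radicals

Photon energy at 344 nm: hc/λ = (6.626×10⁻³⁴)(2.998×10⁸)/(344×10⁻⁹) = 5.775×10⁻¹⁹ J.
Energy delivered: (35.2 mW)(264 s) = 9.293 J.
Photons incident: 9.293 / 5.775×10⁻¹⁹ = 1.609×10¹⁹, i.e. 1.609×10¹⁹/6.022×10²³ = 2.672×10⁻⁵ mol.
Photons absorbed: 0.244 × 2.672×10⁻⁵ = 6.520×10⁻⁶ mol.
Product: Φ × n_abs = 0.772 × 6.520×10⁻⁶ = 5.033×10⁻⁶ mol.
As a count: 5.033×10⁻⁶ × 6.022×10²³ = 3.03×10¹⁸.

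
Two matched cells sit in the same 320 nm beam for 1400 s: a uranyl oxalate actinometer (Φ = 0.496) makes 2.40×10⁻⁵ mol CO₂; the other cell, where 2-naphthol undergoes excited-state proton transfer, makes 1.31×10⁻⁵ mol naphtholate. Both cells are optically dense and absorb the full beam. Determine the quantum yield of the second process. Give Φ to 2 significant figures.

Photons absorbed by the actinometer: 2.40×10⁻⁵ / 0.496 = 4.839×10⁻⁵ mol.
Φ(unknown) = 1.31×10⁻⁵ / 4.839×10⁻⁵ = 0.27.

Φ = 0.27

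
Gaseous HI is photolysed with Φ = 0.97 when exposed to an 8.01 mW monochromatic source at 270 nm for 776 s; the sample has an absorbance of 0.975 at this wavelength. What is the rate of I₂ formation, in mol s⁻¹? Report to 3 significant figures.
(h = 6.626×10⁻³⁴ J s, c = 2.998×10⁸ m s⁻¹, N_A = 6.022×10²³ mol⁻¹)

1.57×10⁻⁸ mol s⁻¹

Photon energy at 270 nm: hc/λ = (6.626×10⁻³⁴)(2.998×10⁸)/(270×10⁻⁹) = 7.357×10⁻¹⁹ J.
Energy delivered: (8.01 mW)(776 s) = 6.216 J.
Photons incident: 6.216 / 7.357×10⁻¹⁹ = 8.449×10¹⁸, i.e. 8.449×10¹⁸/6.022×10²³ = 1.403×10⁻⁵ mol.
Fraction absorbed: 1 − 10^(−0.975) = 0.8941.
Photons absorbed: 0.8941 × 1.403×10⁻⁵ = 1.254×10⁻⁵ mol.
Product formed: 0.97 × 1.254×10⁻⁵ = 1.216×10⁻⁵ mol.
Rate: 1.216×10⁻⁵ / 776 s = 1.57×10⁻⁸ mol s⁻¹.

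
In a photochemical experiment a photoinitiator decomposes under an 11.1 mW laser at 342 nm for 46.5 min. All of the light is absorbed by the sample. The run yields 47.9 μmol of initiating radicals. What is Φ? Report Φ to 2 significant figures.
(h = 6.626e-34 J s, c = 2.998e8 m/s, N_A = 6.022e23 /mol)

Φ = 0.54

Product: 47.9 μmol = 4.79e-5 mol.
Photon energy at 342 nm: hc/λ = (6.626e-34)(2.998e8)/(342e-9) = 5.808e-19 J.
Energy delivered: (11.1 mW)(2790 s) = 30.97 J.
Photons incident: 30.97 / 5.808e-19 = 5.332e19, i.e. 5.332e19/6.022e23 = 8.854e-5 mol.
Φ = 4.79e-5 mol / 8.854e-5 mol photons = 0.54.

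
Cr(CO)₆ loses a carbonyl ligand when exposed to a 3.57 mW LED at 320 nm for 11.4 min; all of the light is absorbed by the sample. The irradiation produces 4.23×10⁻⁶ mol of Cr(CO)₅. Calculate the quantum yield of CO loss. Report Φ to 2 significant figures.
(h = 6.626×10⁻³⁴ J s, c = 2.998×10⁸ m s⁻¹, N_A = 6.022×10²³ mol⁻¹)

Photon energy at 320 nm: hc/λ = (6.626×10⁻³⁴)(2.998×10⁸)/(320×10⁻⁹) = 6.208×10⁻¹⁹ J.
Energy delivered: (3.57 mW)(684 s) = 2.442 J.
Photons incident: 2.442 / 6.208×10⁻¹⁹ = 3.934×10¹⁸, i.e. 3.934×10¹⁸/6.022×10²³ = 6.533×10⁻⁶ mol.
Φ = 4.23×10⁻⁶ mol / 6.533×10⁻⁶ mol photons = 0.65.

Φ = 0.65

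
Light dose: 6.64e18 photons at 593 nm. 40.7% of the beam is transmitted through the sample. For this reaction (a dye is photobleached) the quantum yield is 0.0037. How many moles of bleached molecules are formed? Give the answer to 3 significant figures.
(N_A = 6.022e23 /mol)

2.42e-8 mol

Moles of photons: 6.64e18 / 6.022e23 = 1.103e-5 mol.
Fraction absorbed: 1 − 40.7/100 = 0.5930.
Photons absorbed: 0.5930 × 1.103e-5 = 6.541e-6 mol.
Product: Φ × n_abs = 0.0037 × 6.541e-6 = 2.420e-8 mol.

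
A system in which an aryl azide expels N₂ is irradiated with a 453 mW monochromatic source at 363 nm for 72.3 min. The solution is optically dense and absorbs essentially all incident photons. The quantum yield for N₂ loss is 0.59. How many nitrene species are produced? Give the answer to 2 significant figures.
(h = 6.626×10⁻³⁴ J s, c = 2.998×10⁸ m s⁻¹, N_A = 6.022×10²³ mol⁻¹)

Photon energy at 363 nm: hc/λ = (6.626×10⁻³⁴)(2.998×10⁸)/(363×10⁻⁹) = 5.472×10⁻¹⁹ J.
Energy delivered: (453 mW)(4338 s) = 1965 J.
Photons incident: 1965 / 5.472×10⁻¹⁹ = 3.591×10²¹, i.e. 3.591×10²¹/6.022×10²³ = 0.005963 mol.
Product: Φ × n_abs = 0.59 × 0.005963 = 0.003518 mol.
As a count: 0.003518 × 6.022×10²³ = 2.1×10²¹.

2.1×10²¹ species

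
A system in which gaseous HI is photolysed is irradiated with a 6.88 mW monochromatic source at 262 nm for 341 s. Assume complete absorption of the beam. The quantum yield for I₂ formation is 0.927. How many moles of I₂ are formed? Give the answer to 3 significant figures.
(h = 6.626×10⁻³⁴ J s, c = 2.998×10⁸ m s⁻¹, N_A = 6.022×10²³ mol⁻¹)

Photon energy at 262 nm: hc/λ = (6.626×10⁻³⁴)(2.998×10⁸)/(262×10⁻⁹) = 7.582×10⁻¹⁹ J.
Energy delivered: (6.88 mW)(341 s) = 2.346 J.
Photons incident: 2.346 / 7.582×10⁻¹⁹ = 3.094×10¹⁸, i.e. 3.094×10¹⁸/6.022×10²³ = 5.138×10⁻⁶ mol.
Product: Φ × n_abs = 0.927 × 5.138×10⁻⁶ = 4.763×10⁻⁶ mol.

4.76×10⁻⁶ mol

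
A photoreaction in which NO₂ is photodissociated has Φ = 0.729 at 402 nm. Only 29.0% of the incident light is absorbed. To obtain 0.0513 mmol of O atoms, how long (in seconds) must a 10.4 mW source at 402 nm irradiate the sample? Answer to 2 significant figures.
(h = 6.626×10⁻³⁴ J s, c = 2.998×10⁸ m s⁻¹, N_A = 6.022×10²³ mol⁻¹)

t ≈ 6900 s

Product: 0.0513 mmol = 5.13×10⁻⁵ mol.
Photons that must be absorbed: 5.13×10⁻⁵ / 0.729 = 7.037×10⁻⁵ mol.
Incident photons needed: 7.037×10⁻⁵ / 0.290 = 2.427×10⁻⁴ mol.
Photon energy: hc/λ = 4.941×10⁻¹⁹ J; per mole, 2.975×10⁵ J mol⁻¹.
Energy required: 2.427×10⁻⁴ × 2.975×10⁵ = 72.20 J.
Time: 72.20 J / 0.0104 W = 6900 s.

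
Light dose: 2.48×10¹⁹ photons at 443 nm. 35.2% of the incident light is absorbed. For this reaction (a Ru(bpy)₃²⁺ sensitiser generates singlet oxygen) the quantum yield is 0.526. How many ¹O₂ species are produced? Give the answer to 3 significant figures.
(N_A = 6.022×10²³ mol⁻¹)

4.59×10¹⁸ species

Moles of photons: 2.48×10¹⁹ / 6.022×10²³ = 4.118×10⁻⁵ mol.
Photons absorbed: 0.352 × 4.118×10⁻⁵ = 1.450×10⁻⁵ mol.
Product: Φ × n_abs = 0.526 × 1.450×10⁻⁵ = 7.627×10⁻⁶ mol.
As a count: 7.627×10⁻⁶ × 6.022×10²³ = 4.59×10¹⁸.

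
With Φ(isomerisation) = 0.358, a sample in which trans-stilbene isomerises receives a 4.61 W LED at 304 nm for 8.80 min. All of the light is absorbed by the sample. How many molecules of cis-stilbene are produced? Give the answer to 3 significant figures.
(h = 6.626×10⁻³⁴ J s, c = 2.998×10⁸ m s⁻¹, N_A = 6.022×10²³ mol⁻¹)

1.33×10²¹ molecules

Photon energy at 304 nm: hc/λ = (6.626×10⁻³⁴)(2.998×10⁸)/(304×10⁻⁹) = 6.534×10⁻¹⁹ J.
Energy delivered: (4.61 W)(528 s) = 2434 J.
Photons incident: 2434 / 6.534×10⁻¹⁹ = 3.725×10²¹, i.e. 3.725×10²¹/6.022×10²³ = 0.006186 mol.
Product: Φ × n_abs = 0.358 × 0.006186 = 0.002215 mol.
As a count: 0.002215 × 6.022×10²³ = 1.33×10²¹.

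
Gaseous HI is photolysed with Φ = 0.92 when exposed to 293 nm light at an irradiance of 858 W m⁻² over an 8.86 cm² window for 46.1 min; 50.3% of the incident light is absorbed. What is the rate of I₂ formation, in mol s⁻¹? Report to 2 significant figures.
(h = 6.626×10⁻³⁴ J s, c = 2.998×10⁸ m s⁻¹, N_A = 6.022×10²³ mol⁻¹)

Photon energy at 293 nm: hc/λ = (6.626×10⁻³⁴)(2.998×10⁸)/(293×10⁻⁹) = 6.780×10⁻¹⁹ J.
Energy delivered: (858 W m⁻²)(8.86×10⁻⁴ m²)(2766 s) = 2103 J.
Photons incident: 2103 / 6.780×10⁻¹⁹ = 3.102×10²¹, i.e. 3.102×10²¹/6.022×10²³ = 0.005151 mol.
Photons absorbed: 0.503 × 0.005151 = 0.002591 mol.
Product formed: 0.92 × 0.002591 = 0.002384 mol.
Rate: 0.002384 / 2766 s = 8.6×10⁻⁷ mol s⁻¹.

8.6×10⁻⁷ mol s⁻¹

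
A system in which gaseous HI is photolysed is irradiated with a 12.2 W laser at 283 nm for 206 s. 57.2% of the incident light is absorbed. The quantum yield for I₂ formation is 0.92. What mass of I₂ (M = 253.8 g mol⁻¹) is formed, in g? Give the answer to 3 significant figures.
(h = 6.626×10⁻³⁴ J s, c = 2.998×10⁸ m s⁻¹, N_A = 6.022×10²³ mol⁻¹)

0.794 g

Photon energy at 283 nm: hc/λ = (6.626×10⁻³⁴)(2.998×10⁸)/(283×10⁻⁹) = 7.019×10⁻¹⁹ J.
Energy delivered: (12.2 W)(206 s) = 2513 J.
Photons incident: 2513 / 7.019×10⁻¹⁹ = 3.580×10²¹, i.e. 3.580×10²¹/6.022×10²³ = 0.005945 mol.
Photons absorbed: 0.572 × 0.005945 = 0.003401 mol.
Product: Φ × n_abs = 0.92 × 0.003401 = 0.003129 mol.
Mass: 0.003129 × 253.8 = 0.7941 g = 0.794 g.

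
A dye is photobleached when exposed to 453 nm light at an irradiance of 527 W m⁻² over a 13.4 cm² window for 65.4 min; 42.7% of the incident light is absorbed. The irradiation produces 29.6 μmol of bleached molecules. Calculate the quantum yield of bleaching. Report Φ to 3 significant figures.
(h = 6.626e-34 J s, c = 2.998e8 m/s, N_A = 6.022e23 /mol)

Product: 29.6 μmol = 2.96e-5 mol.
Photon energy at 453 nm: hc/λ = (6.626e-34)(2.998e8)/(453e-9) = 4.385e-19 J.
Energy delivered: (527 W m⁻²)(13.4e-4 m²)(3924 s) = 2771 J.
Photons incident: 2771 / 4.385e-19 = 6.319e21, i.e. 6.319e21/6.022e23 = 0.01049 mol.
Photons absorbed: 0.427 × 0.01049 = 0.004479 mol.
Φ = 2.96e-5 mol / 0.004479 mol photons = 0.00661.

Φ = 0.00661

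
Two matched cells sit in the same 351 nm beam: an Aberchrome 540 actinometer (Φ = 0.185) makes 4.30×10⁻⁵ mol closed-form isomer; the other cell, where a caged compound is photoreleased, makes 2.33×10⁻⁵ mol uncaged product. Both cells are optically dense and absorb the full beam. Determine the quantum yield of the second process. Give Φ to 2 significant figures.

Φ = 0.10

Photons absorbed by the actinometer: 4.30×10⁻⁵ / 0.185 = 2.324×10⁻⁴ mol.
Φ(unknown) = 2.33×10⁻⁵ / 2.324×10⁻⁴ = 0.10.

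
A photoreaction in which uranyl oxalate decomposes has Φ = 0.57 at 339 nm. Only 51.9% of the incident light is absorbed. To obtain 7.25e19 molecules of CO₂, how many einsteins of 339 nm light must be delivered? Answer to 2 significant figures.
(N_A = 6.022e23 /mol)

4.1e-4 einstein

Product: 7.25e19 / 6.022e23 = 1.204e-4 mol.
Photons that must be absorbed: 1.204e-4 / 0.57 = 2.112e-4 mol.
Incident photons needed: 2.112e-4 / 0.519 = 4.069e-4 mol.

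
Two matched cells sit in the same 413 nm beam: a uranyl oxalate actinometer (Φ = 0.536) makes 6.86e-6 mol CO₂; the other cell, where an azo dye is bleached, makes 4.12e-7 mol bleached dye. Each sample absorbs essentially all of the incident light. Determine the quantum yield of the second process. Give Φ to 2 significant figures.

Φ = 0.032

Photons absorbed by the actinometer: 6.86e-6 / 0.536 = 1.280e-5 mol.
Φ(unknown) = 4.12e-7 / 1.280e-5 = 0.032.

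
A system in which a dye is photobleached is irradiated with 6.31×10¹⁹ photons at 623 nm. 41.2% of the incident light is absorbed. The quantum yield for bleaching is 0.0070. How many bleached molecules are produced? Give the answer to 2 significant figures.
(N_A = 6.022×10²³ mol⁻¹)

1.8×10¹⁷ bleached molecules

Moles of photons: 6.31×10¹⁹ / 6.022×10²³ = 1.048×10⁻⁴ mol.
Photons absorbed: 0.412 × 1.048×10⁻⁴ = 4.318×10⁻⁵ mol.
Product: Φ × n_abs = 0.0070 × 4.318×10⁻⁵ = 3.023×10⁻⁷ mol.
As a count: 3.023×10⁻⁷ × 6.022×10²³ = 1.8×10¹⁷.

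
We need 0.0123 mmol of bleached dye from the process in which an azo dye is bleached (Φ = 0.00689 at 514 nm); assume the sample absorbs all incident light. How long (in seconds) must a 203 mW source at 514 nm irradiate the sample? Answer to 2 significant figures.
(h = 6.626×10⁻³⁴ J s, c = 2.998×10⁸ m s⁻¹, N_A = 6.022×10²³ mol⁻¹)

t ≈ 2000 s

Product: 0.0123 mmol = 1.23×10⁻⁵ mol.
Photons that must be absorbed: 1.23×10⁻⁵ / 0.00689 = 0.001785 mol.
Photon energy: hc/λ = 3.865×10⁻¹⁹ J; per mole, 2.328×10⁵ J mol⁻¹.
Energy required: 0.001785 × 2.328×10⁵ = 415.5 J.
Time: 415.5 J / 0.203 W = 2000 s.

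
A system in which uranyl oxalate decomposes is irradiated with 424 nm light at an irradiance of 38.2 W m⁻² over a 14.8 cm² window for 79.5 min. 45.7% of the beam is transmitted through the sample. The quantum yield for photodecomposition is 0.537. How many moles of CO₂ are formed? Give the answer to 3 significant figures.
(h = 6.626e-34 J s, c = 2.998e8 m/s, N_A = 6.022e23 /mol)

Photon energy at 424 nm: hc/λ = (6.626e-34)(2.998e8)/(424e-9) = 4.685e-19 J.
Energy delivered: (38.2 W m⁻²)(14.8e-4 m²)(4770 s) = 269.7 J.
Photons incident: 269.7 / 4.685e-19 = 5.757e20, i.e. 5.757e20/6.022e23 = 9.560e-4 mol.
Fraction absorbed: 1 − 45.7/100 = 0.5430.
Photons absorbed: 0.5430 × 9.560e-4 = 5.191e-4 mol.
Product: Φ × n_abs = 0.537 × 5.191e-4 = 2.788e-4 mol.

2.79e-4 mol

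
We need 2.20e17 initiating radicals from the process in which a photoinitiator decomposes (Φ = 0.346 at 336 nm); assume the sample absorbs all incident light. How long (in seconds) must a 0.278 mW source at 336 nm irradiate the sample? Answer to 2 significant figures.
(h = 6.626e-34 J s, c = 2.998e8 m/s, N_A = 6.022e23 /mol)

t ≈ 1400 s

Product: 2.20e17 / 6.022e23 = 3.653e-7 mol.
Photons that must be absorbed: 3.653e-7 / 0.346 = 1.056e-6 mol.
Photon energy: hc/λ = 5.912e-19 J; per mole, 3.560e5 J mol⁻¹.
Energy required: 1.056e-6 × 3.560e5 = 0.3759 J.
Time: 0.3759 J / 0.000278 W = 1400 s.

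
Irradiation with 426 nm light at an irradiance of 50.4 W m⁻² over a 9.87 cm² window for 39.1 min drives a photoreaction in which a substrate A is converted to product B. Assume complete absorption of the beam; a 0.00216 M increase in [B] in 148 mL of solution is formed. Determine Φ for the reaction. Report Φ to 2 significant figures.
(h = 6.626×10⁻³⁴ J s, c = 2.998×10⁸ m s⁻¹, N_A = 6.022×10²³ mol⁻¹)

Product: (0.00216 M)(0.148 L) = 3.197×10⁻⁴ mol.
Photon energy at 426 nm: hc/λ = (6.626×10⁻³⁴)(2.998×10⁸)/(426×10⁻⁹) = 4.663×10⁻¹⁹ J.
Energy delivered: (50.4 W m⁻²)(9.87×10⁻⁴ m²)(2346 s) = 116.7 J.
Photons incident: 116.7 / 4.663×10⁻¹⁹ = 2.503×10²⁰, i.e. 2.503×10²⁰/6.022×10²³ = 4.156×10⁻⁴ mol.
Φ = 3.197×10⁻⁴ mol / 4.156×10⁻⁴ mol photons = 0.77.

Φ = 0.77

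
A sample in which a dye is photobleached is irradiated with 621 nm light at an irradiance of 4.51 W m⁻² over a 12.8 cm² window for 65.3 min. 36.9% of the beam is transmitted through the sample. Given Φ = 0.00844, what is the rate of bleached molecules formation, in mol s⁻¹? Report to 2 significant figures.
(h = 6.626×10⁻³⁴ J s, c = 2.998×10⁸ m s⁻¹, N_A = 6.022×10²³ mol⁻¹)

Photon energy at 621 nm: hc/λ = (6.626×10⁻³⁴)(2.998×10⁸)/(621×10⁻⁹) = 3.199×10⁻¹⁹ J.
Energy delivered: (4.51 W m⁻²)(12.8×10⁻⁴ m²)(3918 s) = 22.62 J.
Photons incident: 22.62 / 3.199×10⁻¹⁹ = 7.071×10¹⁹, i.e. 7.071×10¹⁹/6.022×10²³ = 1.174×10⁻⁴ mol.
Fraction absorbed: 1 − 36.9/100 = 0.6310.
Photons absorbed: 0.6310 × 1.174×10⁻⁴ = 7.408×10⁻⁵ mol.
Product formed: 0.00844 × 7.408×10⁻⁵ = 6.252×10⁻⁷ mol.
Rate: 6.252×10⁻⁷ / 3918 s = 1.6×10⁻¹⁰ mol s⁻¹.

1.6×10⁻¹⁰ mol s⁻¹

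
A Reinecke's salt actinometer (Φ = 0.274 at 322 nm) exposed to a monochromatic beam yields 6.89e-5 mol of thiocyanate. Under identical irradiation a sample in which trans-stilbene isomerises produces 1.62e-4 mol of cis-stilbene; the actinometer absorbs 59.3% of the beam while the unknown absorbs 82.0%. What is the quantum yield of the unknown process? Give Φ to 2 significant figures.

Photons absorbed by the actinometer: 6.89e-5 / 0.274 = 2.515e-4 mol.
Incident flux: 2.515e-4 / 0.593 = 4.241e-4 einstein.
Absorbed by unknown: 0.820 × 4.241e-4 = 3.478e-4 mol.
Φ(unknown) = 1.62e-4 / 3.478e-4 = 0.47.

Φ = 0.47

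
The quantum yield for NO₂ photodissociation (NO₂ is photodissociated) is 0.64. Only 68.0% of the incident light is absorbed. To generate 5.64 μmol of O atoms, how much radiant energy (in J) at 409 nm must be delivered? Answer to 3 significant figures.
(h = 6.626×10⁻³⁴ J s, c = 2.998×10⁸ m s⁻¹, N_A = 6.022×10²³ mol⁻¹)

3.79 J

Product: 5.64 μmol = 5.64×10⁻⁶ mol.
Photons that must be absorbed: 5.64×10⁻⁶ / 0.64 = 8.813×10⁻⁶ mol.
Incident photons needed: 8.813×10⁻⁶ / 0.680 = 1.296×10⁻⁵ mol.
Photon energy: hc/λ = 4.857×10⁻¹⁹ J; per mole, 2.925×10⁵ J mol⁻¹.
Energy required: 1.296×10⁻⁵ × 2.925×10⁵ = 3.79 J.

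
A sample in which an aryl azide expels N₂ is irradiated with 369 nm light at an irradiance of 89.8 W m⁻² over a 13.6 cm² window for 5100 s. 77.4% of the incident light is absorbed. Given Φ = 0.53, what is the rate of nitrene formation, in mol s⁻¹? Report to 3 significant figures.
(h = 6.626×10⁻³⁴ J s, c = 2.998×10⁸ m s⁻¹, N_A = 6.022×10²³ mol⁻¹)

1.55×10⁻⁷ mol s⁻¹

Photon energy at 369 nm: hc/λ = (6.626×10⁻³⁴)(2.998×10⁸)/(369×10⁻⁹) = 5.383×10⁻¹⁹ J.
Energy delivered: (89.8 W m⁻²)(13.6×10⁻⁴ m²)(5100 s) = 622.9 J.
Photons incident: 622.9 / 5.383×10⁻¹⁹ = 1.157×10²¹, i.e. 1.157×10²¹/6.022×10²³ = 0.001921 mol.
Photons absorbed: 0.774 × 0.001921 = 0.001487 mol.
Product formed: 0.53 × 0.001487 = 7.881×10⁻⁴ mol.
Rate: 7.881×10⁻⁴ / 5100 s = 1.55×10⁻⁷ mol s⁻¹.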